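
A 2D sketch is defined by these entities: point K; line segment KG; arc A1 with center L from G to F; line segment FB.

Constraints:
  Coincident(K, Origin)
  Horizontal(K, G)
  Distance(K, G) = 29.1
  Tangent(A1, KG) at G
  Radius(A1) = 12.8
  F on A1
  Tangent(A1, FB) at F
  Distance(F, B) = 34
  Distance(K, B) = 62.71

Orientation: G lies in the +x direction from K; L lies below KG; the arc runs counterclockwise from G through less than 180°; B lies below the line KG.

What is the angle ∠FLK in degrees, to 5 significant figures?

64.543°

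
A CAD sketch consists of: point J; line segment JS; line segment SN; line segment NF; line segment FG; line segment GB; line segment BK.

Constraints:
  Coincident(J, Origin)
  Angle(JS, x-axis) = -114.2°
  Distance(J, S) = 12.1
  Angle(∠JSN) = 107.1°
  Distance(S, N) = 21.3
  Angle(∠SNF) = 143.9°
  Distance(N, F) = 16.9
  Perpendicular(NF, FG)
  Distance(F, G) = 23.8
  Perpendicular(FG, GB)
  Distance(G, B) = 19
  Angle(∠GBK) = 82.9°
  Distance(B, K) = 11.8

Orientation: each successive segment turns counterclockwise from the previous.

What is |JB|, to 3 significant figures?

11.2

J is at the origin; JS runs at -114.2° with length 12.1, so S = (-4.96, -11.0). ∠JSN = 107.1° gives SN at -41.3° from the x-axis; with |SN| = 21.3, N = (11.0, -25.1). ∠SNF = 143.9° gives NF at -5.20° from the x-axis; with |NF| = 16.9, F = (27.9, -26.6). NF is perpendicular to FG, so FG runs at 84.8°; with |FG| = 23.8, G = (30.0, -2.92). FG is perpendicular to GB, so GB runs at 175°; with |GB| = 19.0, B = (11.1, -1.20). Then |JB| = |B − J| = 11.2.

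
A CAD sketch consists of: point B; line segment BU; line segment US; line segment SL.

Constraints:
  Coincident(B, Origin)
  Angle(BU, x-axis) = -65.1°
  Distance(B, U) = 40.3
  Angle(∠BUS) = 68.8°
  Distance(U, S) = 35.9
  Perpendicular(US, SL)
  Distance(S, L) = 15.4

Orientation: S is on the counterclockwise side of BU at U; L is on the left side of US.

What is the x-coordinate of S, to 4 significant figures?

41.86

B is at the origin; BU runs at -65.1° with length 40.3, so U = 40.3·(cos -65.1°, sin -65.1°) = (16.97, -36.55). ∠BUS = 68.8°, so US runs at -65.1° + (180° − 68.8°) = 46.10° from the x-axis; with |US| = 35.9, S = U + 35.9·(cos 46.10°, sin 46.10°) = (41.86, -10.69). So S.x = 41.86.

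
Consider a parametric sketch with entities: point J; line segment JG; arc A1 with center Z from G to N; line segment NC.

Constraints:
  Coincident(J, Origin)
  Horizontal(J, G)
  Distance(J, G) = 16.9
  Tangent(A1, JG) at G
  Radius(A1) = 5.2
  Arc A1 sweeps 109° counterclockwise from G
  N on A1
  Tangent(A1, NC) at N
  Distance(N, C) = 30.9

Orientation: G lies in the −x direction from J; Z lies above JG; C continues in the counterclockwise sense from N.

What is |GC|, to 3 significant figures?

36.5

J is at the origin; J and G share the same y with |JG| = 16.9 and G on the −x side, so G = (-16.9, 0.00). A1 meets JG tangentially, so ZG is at right angles to JG, so Z = G + (0, 5.2) = (-16.9, 5.20). On A1, G sits at bearing -90° from Z; a 109° counterclockwise sweep puts N at bearing 19°, so N = Z + 5.2·(cos 19°, sin 19°) = (-12.0, 6.89). A1 meets NC tangentially, so ZN is at right angles to NC, so NC runs along (−sin 19°, cos 19°); with |NC| = 30.9, C = (-22.0, 36.1). Then |GC| = |C − G| = 36.5.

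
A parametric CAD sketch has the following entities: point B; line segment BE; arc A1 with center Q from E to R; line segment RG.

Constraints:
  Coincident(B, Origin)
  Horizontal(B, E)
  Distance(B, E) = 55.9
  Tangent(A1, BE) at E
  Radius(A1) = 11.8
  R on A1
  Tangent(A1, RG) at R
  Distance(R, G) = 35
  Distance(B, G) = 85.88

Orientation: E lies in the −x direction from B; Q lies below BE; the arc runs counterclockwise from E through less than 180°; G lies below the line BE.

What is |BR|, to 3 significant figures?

68.2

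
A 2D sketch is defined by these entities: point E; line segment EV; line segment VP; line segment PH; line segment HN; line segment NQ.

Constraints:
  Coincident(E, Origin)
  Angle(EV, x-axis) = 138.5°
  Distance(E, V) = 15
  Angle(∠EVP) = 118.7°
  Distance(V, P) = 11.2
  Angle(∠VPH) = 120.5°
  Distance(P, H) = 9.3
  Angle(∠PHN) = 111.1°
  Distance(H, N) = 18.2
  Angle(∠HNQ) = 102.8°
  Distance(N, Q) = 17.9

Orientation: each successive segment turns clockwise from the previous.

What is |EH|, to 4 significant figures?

23.69

E is at the origin; EV runs at 138.5° with length 15.0, so V = (-11.23, 9.939). ∠EVP = 118.7° gives VP at 77.20° from the x-axis; with |VP| = 11.2, P = (-8.753, 20.86). ∠VPH = 120.5° gives PH at 17.70° from the x-axis; with |PH| = 9.3, H = (0.1068, 23.69). Then |EH| = |H − E| = 23.69.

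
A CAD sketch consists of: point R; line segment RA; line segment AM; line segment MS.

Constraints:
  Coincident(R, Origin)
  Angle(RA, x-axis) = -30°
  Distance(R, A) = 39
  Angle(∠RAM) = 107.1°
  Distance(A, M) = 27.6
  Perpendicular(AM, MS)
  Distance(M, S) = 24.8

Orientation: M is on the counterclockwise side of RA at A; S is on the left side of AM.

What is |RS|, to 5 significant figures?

41.011

R is at the origin; RA runs at -30.0° with length 39.0, so A = 39.0·(cos -30.0°, sin -30.0°) = (33.775, -19.500). ∠RAM = 107.1°, so AM runs at -30.0° + (180° − 107.1°) = 42.900° from the x-axis; with |AM| = 27.6, M = A + 27.6·(cos 42.900°, sin 42.900°) = (53.993, -0.71210). AM ⟂ MS; with |MS| = 24.8 on the left of AM, S = M + 24.8·(-0.68072, 0.73254) = (37.111, 17.455). Then |RS| = |S − R| = 41.011.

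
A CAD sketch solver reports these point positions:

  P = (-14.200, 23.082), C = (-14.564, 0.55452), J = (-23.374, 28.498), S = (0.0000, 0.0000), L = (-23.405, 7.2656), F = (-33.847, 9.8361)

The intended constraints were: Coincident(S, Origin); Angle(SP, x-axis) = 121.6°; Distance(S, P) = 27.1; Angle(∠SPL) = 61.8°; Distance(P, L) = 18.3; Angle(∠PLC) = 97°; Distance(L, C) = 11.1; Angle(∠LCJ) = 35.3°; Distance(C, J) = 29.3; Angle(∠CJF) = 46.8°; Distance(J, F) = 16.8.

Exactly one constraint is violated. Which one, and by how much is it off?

Distance(J, F) = 16.8 — off by 4.60.

S = (0.00, 0.00) ✓; SP at 121.6° ✓; |SP| = 27.10 ✓; ∠SPL = 61.80° ✓; |PL| = 18.30 ✓; ∠PLC = 97.00° ✓; |LC| = 11.10 ✓; ∠LCJ = 35.30° ✓; |CJ| = 29.30 ✓; ∠CJF = 46.80° ✓; |JF| = 21.40 ✗.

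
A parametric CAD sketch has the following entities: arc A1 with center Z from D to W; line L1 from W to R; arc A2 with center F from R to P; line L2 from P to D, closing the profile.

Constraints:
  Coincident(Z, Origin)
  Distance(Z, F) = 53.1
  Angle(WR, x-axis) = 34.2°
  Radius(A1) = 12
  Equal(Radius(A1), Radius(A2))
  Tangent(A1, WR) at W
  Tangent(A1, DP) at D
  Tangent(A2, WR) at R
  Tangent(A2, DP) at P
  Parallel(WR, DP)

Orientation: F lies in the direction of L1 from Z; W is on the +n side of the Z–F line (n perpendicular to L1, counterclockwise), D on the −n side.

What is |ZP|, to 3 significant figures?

54.4

The slot axis is L1's direction at 34.2°, so u = (cos 34.2°, sin 34.2°) = (0.827, 0.562) and n = (−sin 34.2°, cos 34.2°) = (-0.562, 0.827). Z is at the origin and F lies 53.1 along u from Z, so F = 53.1·u = (43.9, 29.8). Tangency of A1 to both parallel lines with radius 12.0 puts W and D at Z ± 12.0·n: W = (-6.75, 9.92), D = (6.75, -9.92). Equal radii place R and P the same way about F: R = F + 12.0·n = (37.2, 39.8), P = F − 12.0·n = (50.7, 19.9). Then |ZP| = |P − Z| = 54.4.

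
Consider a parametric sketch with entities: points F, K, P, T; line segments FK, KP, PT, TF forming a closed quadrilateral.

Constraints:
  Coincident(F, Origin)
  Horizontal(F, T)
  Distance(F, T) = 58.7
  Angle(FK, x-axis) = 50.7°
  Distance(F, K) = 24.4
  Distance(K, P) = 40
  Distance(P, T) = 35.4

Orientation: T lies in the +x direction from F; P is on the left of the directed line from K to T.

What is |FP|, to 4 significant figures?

62.69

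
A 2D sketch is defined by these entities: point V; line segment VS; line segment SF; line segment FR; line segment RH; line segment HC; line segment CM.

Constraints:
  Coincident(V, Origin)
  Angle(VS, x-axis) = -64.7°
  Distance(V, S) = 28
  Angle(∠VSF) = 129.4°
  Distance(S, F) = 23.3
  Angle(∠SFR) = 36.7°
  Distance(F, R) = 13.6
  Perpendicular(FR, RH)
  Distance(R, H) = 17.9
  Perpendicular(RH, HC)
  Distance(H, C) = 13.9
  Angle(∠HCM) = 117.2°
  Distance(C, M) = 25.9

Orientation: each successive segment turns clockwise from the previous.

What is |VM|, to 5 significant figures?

59.297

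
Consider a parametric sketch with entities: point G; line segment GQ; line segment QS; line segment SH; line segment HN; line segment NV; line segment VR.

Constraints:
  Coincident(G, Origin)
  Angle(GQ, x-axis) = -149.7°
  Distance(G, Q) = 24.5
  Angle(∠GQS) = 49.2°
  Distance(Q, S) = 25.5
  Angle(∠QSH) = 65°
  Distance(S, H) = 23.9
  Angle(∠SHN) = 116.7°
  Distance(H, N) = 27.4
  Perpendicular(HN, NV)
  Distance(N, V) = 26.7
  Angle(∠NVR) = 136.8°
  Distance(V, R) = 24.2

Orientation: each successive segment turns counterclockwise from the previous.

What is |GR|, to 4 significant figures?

42.83

G is at the origin; GQ runs at -149.7° with length 24.5, so Q = (-21.15, -12.36). ∠GQS = 49.2° gives QS at -18.90° from the x-axis; with |QS| = 25.5, S = (2.972, -20.62). ∠QSH = 65.0° gives SH at 96.10° from the x-axis; with |SH| = 23.9, H = (0.4323, 3.144). ∠SHN = 116.7° gives HN at 159.4° from the x-axis; with |HN| = 27.4, N = (-25.22, 12.78). HN ⟂ NV, so NV runs at -110.6°; with |NV| = 26.7, V = (-34.61, -12.21). ∠NVR = 136.8° gives VR at -67.40° from the x-axis; with |VR| = 24.2, R = (-25.31, -34.55). Then |GR| = |R − G| = 42.83.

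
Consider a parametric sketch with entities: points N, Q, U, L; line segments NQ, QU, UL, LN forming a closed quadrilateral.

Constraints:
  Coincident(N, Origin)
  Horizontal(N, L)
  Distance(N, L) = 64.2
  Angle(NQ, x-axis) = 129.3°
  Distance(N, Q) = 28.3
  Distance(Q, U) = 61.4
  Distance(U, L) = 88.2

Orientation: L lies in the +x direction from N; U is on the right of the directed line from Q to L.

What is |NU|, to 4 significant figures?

42.07

Checks: |QU| = 61.40 ✓; |UL| = 88.20 ✓.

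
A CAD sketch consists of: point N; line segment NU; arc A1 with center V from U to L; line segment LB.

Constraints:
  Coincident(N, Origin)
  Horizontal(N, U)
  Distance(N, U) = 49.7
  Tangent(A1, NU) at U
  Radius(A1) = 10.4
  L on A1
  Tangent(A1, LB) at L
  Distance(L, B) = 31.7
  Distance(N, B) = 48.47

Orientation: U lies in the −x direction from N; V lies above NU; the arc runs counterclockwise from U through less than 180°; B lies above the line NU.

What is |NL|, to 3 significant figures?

40.4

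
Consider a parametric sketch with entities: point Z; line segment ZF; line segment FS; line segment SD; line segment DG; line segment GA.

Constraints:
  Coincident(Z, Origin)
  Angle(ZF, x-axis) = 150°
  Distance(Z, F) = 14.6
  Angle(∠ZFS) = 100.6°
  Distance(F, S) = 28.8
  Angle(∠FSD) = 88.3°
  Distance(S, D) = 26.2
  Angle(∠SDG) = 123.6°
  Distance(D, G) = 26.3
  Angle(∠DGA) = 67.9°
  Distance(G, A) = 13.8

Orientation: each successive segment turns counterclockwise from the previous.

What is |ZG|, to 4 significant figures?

27.07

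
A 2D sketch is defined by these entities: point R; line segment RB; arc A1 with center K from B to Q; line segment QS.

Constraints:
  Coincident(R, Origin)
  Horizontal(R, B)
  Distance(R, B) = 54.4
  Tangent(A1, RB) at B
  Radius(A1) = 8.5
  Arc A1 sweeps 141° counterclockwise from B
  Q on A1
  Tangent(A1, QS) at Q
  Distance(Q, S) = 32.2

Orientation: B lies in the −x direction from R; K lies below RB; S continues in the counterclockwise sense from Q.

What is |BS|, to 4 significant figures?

40.47

R is at the origin; R and B share the same y with |RB| = 54.4 and B on the −x side, so B = (-54.40, 0.000). The tangent condition forces KB to be normal to RB, so K = B + (0, -8.5) = (-54.40, -8.500). On A1, B sits at bearing 90° from K; a 141° counterclockwise sweep puts Q at bearing 231°, so Q = K + 8.5·(cos 231°, sin 231°) = (-59.75, -15.11). Tangency of A1 to QS means the radius KQ is perpendicular to QS, so QS runs along (−sin 231°, cos 231°); with |QS| = 32.2, S = (-34.73, -35.37). Then |BS| = |S − B| = 40.47.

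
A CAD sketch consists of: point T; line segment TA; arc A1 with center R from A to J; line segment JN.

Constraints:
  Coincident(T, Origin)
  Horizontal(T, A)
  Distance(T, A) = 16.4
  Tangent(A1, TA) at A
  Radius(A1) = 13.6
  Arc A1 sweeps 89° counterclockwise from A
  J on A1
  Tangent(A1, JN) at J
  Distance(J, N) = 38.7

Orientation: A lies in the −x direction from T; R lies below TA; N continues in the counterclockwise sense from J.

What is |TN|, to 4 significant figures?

60.42

T is at the origin; T and A share the same y with |TA| = 16.4 and A on the −x side, so A = (-16.40, 0.000). A1 meets TA tangentially, so RA is at right angles to TA, so R = A + (0, -13.6) = (-16.40, -13.60). On A1, A sits at bearing 90° from R; an 89° counterclockwise sweep puts J at bearing 179°, so J = R + 13.6·(cos 179°, sin 179°) = (-30.00, -13.36). A1 meets JN tangentially, so RJ is at right angles to JN, so JN runs along (−sin 179°, cos 179°); with |JN| = 38.7, N = (-30.67, -52.06). Then |TN| = |N − T| = 60.42.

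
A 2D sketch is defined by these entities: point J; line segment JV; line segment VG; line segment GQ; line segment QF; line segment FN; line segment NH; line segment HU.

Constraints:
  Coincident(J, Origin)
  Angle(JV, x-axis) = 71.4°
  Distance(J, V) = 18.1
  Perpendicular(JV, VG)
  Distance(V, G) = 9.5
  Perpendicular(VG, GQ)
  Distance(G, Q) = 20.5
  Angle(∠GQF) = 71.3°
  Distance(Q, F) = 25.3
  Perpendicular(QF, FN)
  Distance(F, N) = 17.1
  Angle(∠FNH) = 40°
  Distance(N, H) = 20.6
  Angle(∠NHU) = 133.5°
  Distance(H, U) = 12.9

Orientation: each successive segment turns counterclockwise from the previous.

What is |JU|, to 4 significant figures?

11.36

J is at the origin; JV runs at 71.4° with length 18.1, so V = (5.773, 17.15). JV is perpendicular to VG, so VG runs at 161.4°; with |VG| = 9.5, G = (-3.231, 20.18). The perpendicularity gives GQ at right angles to VG, so GQ runs at -108.6°; with |GQ| = 20.5, Q = (-9.769, 0.7555). ∠GQF = 71.3° gives QF at 0.1000° from the x-axis; with |QF| = 25.3, F = (15.53, 0.7996). The perpendicularity gives FN at right angles to QF, so FN runs at 90.10°; with |FN| = 17.1, N = (15.50, 17.90). ∠FNH = 40.0° gives NH at -129.9° from the x-axis; with |NH| = 20.6, H = (2.287, 2.096). ∠NHU = 133.5° gives HU at -83.40° from the x-axis; with |HU| = 12.9, U = (3.770, -10.72). Then |JU| = |U − J| = 11.36.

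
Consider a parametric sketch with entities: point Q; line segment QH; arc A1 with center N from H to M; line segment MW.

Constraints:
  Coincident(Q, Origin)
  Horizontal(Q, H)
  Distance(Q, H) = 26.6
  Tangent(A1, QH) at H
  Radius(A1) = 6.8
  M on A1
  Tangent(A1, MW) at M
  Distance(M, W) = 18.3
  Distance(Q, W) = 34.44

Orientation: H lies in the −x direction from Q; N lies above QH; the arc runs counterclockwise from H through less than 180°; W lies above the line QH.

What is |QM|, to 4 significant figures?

21.37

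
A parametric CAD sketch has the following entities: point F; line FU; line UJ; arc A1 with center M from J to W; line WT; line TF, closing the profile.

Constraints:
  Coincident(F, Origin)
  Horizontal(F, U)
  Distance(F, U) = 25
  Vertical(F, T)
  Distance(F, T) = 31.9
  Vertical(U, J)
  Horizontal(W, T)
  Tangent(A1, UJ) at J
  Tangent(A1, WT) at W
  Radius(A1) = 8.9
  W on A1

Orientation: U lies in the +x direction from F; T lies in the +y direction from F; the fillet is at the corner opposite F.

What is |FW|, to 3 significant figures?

35.7

F is at the origin; FU is horizontal with |FU| = 25.0 and U on the +x side, so U = (25.0, 0.00). FT is vertical with |FT| = 31.9 and T on the +y side, so T = (0.00, 31.9). The virtual corner opposite F is at (25.0, 31.9). Since A1 is tangent to UJ there, MJ ⟂ UJ and since A1 is tangent to WT there, MW ⟂ WT, with radius 8.9, so the center M sits 8.9 in from both sides at M = (16.1, 23.0). That places the tangent points at J = (25.0, 23.0) on UJ and W = (16.1, 31.9) on WT. Then |FW| = |W − F| = 35.7.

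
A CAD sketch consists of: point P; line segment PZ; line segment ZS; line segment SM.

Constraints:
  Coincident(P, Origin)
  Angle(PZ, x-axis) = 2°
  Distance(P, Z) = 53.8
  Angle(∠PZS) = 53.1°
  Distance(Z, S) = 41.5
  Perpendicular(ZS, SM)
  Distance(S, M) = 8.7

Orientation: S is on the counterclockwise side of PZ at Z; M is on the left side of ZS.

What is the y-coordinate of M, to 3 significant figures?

28.7

∠PZS = 53.1°, so ZS runs at 2.0° + (180° − 53.1°) = 129° from the x-axis; with |ZS| = 41.5, S = Z + 41.5·(cos 129°, sin 129°) = (27.7, 34.2). ZS ⟂ SM; with |SM| = 8.7 on the left of ZS, M = S + 8.7·(-0.778, -0.628) = (20.9, 28.7). So M.y = 28.7.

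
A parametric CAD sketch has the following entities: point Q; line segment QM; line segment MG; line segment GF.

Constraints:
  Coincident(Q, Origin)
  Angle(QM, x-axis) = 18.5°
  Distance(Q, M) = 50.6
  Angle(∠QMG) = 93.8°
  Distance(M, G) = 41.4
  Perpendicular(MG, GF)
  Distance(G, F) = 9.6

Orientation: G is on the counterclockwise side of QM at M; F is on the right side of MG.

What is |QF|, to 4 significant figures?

74.92

Q is at the origin; QM runs at 18.5° with length 50.6, so M = 50.6·(cos 18.5°, sin 18.5°) = (47.99, 16.06). ∠QMG = 93.8°, so MG runs at 18.5° + (180° − 93.8°) = 104.7° from the x-axis; with |MG| = 41.4, G = M + 41.4·(cos 104.7°, sin 104.7°) = (37.48, 56.10). The perpendicularity gives GF at right angles to MG; with |GF| = 9.6 on the right of MG, F = G + 9.6·(0.9673, 0.2538) = (46.77, 58.54). Then |QF| = |F − Q| = 74.92.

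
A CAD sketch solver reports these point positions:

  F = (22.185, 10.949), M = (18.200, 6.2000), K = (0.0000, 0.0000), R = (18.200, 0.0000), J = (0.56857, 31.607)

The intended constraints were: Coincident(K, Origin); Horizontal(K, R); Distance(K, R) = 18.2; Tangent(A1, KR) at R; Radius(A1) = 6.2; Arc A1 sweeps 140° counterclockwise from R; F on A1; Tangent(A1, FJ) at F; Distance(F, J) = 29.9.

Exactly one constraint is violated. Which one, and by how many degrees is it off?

Tangent(A1, FJ) at F — off by 3.70°.

K = (0.00, 0.00) ✓; K.y = 0.00, R.y = 0.00 ✓; |KR| = 18.20 ✓; ∠(MR, RK) = 90.00° ✓; |MR| = 6.200 ✓; bearing(M→F) − bearing(M→R) = 140.0° ✓; |MF| = 6.199 ✓; ∠(MF, FJ) = 93.70° ✗; |FJ| = 29.90 ✓.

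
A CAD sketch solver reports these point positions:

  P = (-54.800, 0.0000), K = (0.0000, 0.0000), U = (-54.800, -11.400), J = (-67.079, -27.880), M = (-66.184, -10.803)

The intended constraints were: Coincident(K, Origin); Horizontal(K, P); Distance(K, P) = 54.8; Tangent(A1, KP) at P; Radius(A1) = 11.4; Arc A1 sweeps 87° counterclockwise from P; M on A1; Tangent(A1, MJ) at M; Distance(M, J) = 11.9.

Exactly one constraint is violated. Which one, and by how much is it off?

Distance(M, J) = 11.9 — off by 5.20.

K = (0.00, 0.00) ✓; K.y = 0.00, P.y = 0.00 ✓; |KP| = 54.80 ✓; ∠(UP, PK) = 90.00° ✓; |UP| = 11.40 ✓; bearing(U→M) − bearing(U→P) = 87.00° ✓; |UM| = 11.40 ✓; ∠(UM, MJ) = 90.00° ✓; |MJ| = 17.10 ✗.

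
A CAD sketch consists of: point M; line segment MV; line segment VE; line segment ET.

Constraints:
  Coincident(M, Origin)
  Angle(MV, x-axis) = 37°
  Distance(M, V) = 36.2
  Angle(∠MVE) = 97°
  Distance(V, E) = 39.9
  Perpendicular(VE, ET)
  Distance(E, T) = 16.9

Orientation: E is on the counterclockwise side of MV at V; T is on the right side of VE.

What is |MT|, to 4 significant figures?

68.95

M is at the origin; MV runs at 37.0° with length 36.2, so V = 36.2·(cos 37.0°, sin 37.0°) = (28.91, 21.79). ∠MVE = 97.0°, so VE runs at 37.0° + (180° − 97.0°) = 120.0° from the x-axis; with |VE| = 39.9, E = V + 39.9·(cos 120.0°, sin 120.0°) = (8.961, 56.34). VE ⟂ ET; with |ET| = 16.9 on the right of VE, T = E + 16.9·(0.8660, 0.5000) = (23.60, 64.79). Then |MT| = |T − M| = 68.95.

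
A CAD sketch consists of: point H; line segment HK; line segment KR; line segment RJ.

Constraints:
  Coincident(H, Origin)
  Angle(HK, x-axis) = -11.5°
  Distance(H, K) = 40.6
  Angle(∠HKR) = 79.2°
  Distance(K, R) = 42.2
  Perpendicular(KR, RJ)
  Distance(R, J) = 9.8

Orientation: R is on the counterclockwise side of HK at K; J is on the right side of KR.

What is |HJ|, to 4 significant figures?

60.54

∠HKR = 79.2°, so KR runs at -11.5° + (180° − 79.2°) = 89.30° from the x-axis; with |KR| = 42.2, R = K + 42.2·(cos 89.30°, sin 89.30°) = (40.30, 34.10). The perpendicularity gives RJ at right angles to KR; with |RJ| = 9.8 on the right of KR, J = R + 9.8·(0.9999, -0.01222) = (50.10, 33.98). Then |HJ| = |J − H| = 60.54.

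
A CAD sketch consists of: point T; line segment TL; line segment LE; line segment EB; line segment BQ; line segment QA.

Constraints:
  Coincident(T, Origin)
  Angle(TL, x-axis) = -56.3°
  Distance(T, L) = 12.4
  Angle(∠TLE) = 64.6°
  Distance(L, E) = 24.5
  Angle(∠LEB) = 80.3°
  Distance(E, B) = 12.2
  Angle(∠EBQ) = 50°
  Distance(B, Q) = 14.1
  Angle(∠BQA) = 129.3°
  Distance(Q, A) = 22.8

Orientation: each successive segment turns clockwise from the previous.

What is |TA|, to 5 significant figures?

34.551

∠EBQ = 50.0° gives BQ at -41.400° from the x-axis; with |BQ| = 14.1, Q = (-6.4887, -10.981). ∠BQA = 129.3° gives QA at -92.100° from the x-axis; with |QA| = 22.8, A = (-7.3241, -33.766). Then |TA| = |A − T| = 34.551.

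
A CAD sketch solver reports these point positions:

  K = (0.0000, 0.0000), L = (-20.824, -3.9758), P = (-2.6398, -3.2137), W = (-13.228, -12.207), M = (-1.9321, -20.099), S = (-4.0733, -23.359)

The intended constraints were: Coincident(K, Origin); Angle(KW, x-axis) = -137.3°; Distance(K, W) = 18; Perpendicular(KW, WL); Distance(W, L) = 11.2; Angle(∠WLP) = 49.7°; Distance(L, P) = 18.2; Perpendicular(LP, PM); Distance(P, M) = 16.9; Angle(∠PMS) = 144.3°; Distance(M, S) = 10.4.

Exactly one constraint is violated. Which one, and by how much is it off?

Distance(M, S) = 10.4 — off by 6.50.

K = (0.00, 0.00) ✓; KW at -137.3° ✓; |KW| = 18.00 ✓; ∠(KW, WL) = 90.00° ✓; |WL| = 11.20 ✓; ∠WLP = 49.70° ✓; |LP| = 18.20 ✓; ∠(LP, PM) = 90.00° ✓; |PM| = 16.90 ✓; ∠PMS = 144.3° ✓; |MS| = 3.900 ✗.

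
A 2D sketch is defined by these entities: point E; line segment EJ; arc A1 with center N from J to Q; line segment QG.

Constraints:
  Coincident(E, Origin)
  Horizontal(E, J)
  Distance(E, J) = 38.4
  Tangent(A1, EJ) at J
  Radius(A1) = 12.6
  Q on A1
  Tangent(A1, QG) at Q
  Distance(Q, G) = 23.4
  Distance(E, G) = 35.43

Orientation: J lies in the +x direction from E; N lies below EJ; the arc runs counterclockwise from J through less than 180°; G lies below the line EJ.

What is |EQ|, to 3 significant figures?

27.8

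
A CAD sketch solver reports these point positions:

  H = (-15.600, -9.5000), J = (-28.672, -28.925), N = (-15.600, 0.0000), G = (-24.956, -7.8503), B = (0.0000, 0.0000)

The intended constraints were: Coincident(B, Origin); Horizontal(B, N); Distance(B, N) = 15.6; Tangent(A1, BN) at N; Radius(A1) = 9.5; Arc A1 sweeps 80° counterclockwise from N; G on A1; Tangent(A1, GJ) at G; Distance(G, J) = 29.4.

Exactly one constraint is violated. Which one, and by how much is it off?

Distance(G, J) = 29.4 — off by 8.00.

B = (0.00, 0.00) ✓; B.y = 0.00, N.y = 0.00 ✓; |BN| = 15.60 ✓; ∠(HN, NB) = 90.00° ✓; |HN| = 9.500 ✓; bearing(H→G) − bearing(H→N) = 80.00° ✓; |HG| = 9.500 ✓; ∠(HG, GJ) = 90.00° ✓; |GJ| = 21.40 ✗.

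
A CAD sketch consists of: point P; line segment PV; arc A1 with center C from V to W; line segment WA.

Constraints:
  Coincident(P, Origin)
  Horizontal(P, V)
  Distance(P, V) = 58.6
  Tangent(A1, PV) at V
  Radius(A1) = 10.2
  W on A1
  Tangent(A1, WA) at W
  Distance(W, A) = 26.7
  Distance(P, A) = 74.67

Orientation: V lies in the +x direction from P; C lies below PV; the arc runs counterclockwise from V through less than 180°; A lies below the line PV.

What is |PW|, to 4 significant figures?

52.34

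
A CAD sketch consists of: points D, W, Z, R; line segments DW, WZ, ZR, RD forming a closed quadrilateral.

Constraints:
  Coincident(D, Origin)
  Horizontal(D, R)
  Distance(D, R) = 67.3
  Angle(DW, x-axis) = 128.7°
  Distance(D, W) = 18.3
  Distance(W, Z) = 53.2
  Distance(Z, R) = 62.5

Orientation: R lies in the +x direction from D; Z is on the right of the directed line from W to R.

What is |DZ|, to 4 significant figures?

35.34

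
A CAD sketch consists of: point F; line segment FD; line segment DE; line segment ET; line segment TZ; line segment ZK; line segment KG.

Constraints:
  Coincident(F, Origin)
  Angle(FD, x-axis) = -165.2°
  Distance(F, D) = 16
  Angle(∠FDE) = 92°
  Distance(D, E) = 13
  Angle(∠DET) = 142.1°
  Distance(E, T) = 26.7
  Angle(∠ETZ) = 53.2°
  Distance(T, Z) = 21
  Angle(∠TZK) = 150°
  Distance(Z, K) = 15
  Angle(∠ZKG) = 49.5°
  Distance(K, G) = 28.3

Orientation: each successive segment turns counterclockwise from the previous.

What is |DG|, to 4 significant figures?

22.63

F is at the origin; FD runs at -165.2° with length 16.0, so D = (-15.47, -4.087). ∠FDE = 92.0° gives DE at -77.20° from the x-axis; with |DE| = 13.0, E = (-12.59, -16.76). ∠DET = 142.1° gives ET at -39.30° from the x-axis; with |ET| = 26.7, T = (8.072, -33.68). ∠ETZ = 53.2° gives TZ at 87.50° from the x-axis; with |TZ| = 21.0, Z = (8.988, -12.70). ∠TZK = 150.0° gives ZK at 117.5° from the x-axis; with |ZK| = 15.0, K = (2.062, 0.6098). ∠ZKG = 49.5° gives KG at -112.0° from the x-axis; with |KG| = 28.3, G = (-8.539, -25.63). Then |DG| = |G − D| = 22.63.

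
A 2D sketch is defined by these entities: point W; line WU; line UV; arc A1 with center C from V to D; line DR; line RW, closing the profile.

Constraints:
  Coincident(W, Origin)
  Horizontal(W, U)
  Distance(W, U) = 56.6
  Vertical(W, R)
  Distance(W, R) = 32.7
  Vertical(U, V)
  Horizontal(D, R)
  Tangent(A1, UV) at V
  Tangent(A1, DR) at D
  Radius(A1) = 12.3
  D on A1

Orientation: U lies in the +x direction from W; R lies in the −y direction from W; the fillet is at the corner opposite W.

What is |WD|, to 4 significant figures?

55.06

W is at the origin; W and U share the same y with |WU| = 56.6 and U on the +x side, so U = (56.60, 0.000). W and R share the same x with |WR| = 32.7 and R on the −y side, so R = (0.000, -32.70). The virtual corner opposite W is at (56.60, -32.70). Tangency of A1 to UV means the radius CV is perpendicular to UV and A1 meets DR tangentially, so CD is at right angles to DR, with radius 12.3, so the center C sits 12.3 in from both sides at C = (44.30, -20.40). That places the tangent points at V = (56.60, -20.40) on UV and D = (44.30, -32.70) on DR. Then |WD| = |D − W| = 55.06.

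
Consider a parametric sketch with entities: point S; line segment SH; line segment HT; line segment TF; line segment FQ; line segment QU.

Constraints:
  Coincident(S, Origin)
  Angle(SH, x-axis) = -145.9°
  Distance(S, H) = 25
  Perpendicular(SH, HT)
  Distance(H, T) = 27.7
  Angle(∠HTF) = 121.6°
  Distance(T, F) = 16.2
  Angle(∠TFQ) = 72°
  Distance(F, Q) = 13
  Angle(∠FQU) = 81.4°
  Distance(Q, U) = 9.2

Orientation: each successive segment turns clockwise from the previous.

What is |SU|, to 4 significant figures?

28.59

S is at the origin; SH runs at -145.9° with length 25.0, so H = (-20.70, -14.02). SH ⟂ HT, so HT runs at 124.1°; with |HT| = 27.7, T = (-36.23, 8.921). ∠HTF = 121.6° gives TF at 65.70° from the x-axis; with |TF| = 16.2, F = (-29.56, 23.69). ∠TFQ = 72.0° gives FQ at -42.30° from the x-axis; with |FQ| = 13.0, Q = (-19.95, 14.94). ∠FQU = 81.4° gives QU at -140.9° from the x-axis; with |QU| = 9.2, U = (-27.09, 9.135). Then |SU| = |U − S| = 28.59.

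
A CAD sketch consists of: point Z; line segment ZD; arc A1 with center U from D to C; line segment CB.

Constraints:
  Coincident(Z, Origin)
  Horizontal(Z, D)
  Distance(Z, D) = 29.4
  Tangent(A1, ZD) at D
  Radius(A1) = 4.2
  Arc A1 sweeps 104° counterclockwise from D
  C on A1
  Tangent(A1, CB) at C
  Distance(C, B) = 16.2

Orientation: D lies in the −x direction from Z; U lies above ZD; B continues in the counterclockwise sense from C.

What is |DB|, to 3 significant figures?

20.9

Z is at the origin; ZD is horizontal with |ZD| = 29.4 and D on the −x side, so D = (-29.4, 0.00). Since A1 is tangent to ZD there, UD ⟂ ZD, so U = D + (0, 4.2) = (-29.4, 4.20). On A1, D sits at bearing -90° from U; a 104° counterclockwise sweep puts C at bearing 14°, so C = U + 4.2·(cos 14°, sin 14°) = (-25.3, 5.22). Tangency of A1 to CB means the radius UC is perpendicular to CB, so CB runs along (−sin 14°, cos 14°); with |CB| = 16.2, B = (-29.2, 20.9). Then |DB| = |B − D| = 20.9.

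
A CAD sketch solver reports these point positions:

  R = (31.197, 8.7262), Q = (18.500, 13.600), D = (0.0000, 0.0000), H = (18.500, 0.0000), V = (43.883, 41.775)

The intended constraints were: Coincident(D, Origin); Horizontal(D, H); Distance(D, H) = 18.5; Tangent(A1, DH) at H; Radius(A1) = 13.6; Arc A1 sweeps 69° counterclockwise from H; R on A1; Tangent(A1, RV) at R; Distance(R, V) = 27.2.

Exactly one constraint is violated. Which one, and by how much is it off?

Distance(R, V) = 27.2 — off by 8.20.

D = (0.00, 0.00) ✓; D.y = 0.00, H.y = 0.00 ✓; |DH| = 18.50 ✓; ∠(QH, HD) = 90.00° ✓; |QH| = 13.60 ✓; bearing(Q→R) − bearing(Q→H) = 69.00° ✓; |QR| = 13.60 ✓; ∠(QR, RV) = 90.00° ✓; |RV| = 35.40 ✗.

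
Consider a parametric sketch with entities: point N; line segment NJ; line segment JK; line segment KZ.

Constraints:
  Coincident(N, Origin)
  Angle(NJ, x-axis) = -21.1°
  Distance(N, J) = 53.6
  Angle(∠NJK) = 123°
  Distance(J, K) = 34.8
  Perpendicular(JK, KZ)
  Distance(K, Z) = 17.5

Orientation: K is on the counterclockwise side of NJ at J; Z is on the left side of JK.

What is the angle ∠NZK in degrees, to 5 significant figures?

113.22°

N is at the origin; NJ runs at -21.1° with length 53.6, so J = 53.6·(cos -21.1°, sin -21.1°) = (50.006, -19.296). ∠NJK = 123.0°, so JK runs at -21.1° + (180° − 123.0°) = 35.900° from the x-axis; with |JK| = 34.8, K = J + 34.8·(cos 35.900°, sin 35.900°) = (78.196, 1.1099). The perpendicularity gives KZ at right angles to JK; with |KZ| = 17.5 on the left of JK, Z = K + 17.5·(-0.58637, 0.81004) = (67.934, 15.286). Then cos ∠NZK = ZN·ZK / (|ZN||ZK|), giving 113.22°.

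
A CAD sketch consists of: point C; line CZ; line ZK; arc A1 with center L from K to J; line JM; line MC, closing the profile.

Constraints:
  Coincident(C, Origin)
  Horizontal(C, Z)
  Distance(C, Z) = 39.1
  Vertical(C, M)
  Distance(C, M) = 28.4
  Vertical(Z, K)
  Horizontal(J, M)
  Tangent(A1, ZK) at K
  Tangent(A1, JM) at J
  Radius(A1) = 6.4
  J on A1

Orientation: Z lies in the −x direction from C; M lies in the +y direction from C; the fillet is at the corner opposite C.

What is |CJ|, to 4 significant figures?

43.31

C is at the origin; CZ is horizontal with |CZ| = 39.1 and Z on the −x side, so Z = (-39.10, 0.000). C and M share the same x with |CM| = 28.4 and M on the +y side, so M = (0.000, 28.40). The virtual corner opposite C is at (-39.10, 28.40). Since A1 is tangent to ZK there, LK ⟂ ZK and the tangent condition forces LJ to be normal to JM, with radius 6.4, so the center L sits 6.4 in from both sides at L = (-32.70, 22.00). That places the tangent points at K = (-39.10, 22.00) on ZK and J = (-32.70, 28.40) on JM. Then |CJ| = |J − C| = 43.31.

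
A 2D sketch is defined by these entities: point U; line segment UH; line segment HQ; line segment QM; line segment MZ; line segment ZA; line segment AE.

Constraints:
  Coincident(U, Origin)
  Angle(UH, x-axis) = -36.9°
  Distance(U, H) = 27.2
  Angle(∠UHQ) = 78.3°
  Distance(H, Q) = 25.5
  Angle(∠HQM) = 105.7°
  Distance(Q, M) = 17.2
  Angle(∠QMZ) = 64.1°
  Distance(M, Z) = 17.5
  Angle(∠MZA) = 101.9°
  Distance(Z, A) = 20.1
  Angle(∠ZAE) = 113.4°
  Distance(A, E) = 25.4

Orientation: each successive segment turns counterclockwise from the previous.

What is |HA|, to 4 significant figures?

14.00

U is at the origin; UH runs at -36.9° with length 27.2, so H = (21.75, -16.33). ∠UHQ = 78.3° gives HQ at 64.80° from the x-axis; with |HQ| = 25.5, Q = (32.61, 6.742). ∠HQM = 105.7° gives QM at 139.1° from the x-axis; with |QM| = 17.2, M = (19.61, 18.00). ∠QMZ = 64.1° gives MZ at -105.0° from the x-axis; with |MZ| = 17.5, Z = (15.08, 1.099). ∠MZA = 101.9° gives ZA at -26.90° from the x-axis; with |ZA| = 20.1, A = (33.00, -7.994). Then |HA| = |A − H| = 14.00.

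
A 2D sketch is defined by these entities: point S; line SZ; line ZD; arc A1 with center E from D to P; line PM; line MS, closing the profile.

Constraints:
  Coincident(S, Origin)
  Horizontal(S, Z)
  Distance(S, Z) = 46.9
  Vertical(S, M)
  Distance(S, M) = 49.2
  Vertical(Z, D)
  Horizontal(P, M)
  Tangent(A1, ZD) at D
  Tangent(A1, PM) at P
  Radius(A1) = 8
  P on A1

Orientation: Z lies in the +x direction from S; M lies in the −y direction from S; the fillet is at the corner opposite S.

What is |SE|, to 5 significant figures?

56.663

S is at the origin; SZ is horizontal with |SZ| = 46.9 and Z on the +x side, so Z = (46.900, 0.0000). SM is vertical with |SM| = 49.2 and M on the −y side, so M = (0.0000, -49.200). The virtual corner opposite S is at (46.900, -49.200). A1 meets ZD tangentially, so ED is at right angles to ZD and A1 meets PM tangentially, so EP is at right angles to PM, with radius 8.0, so the center E sits 8.0 in from both sides at E = (38.900, -41.200). Then |SE| = |E − S| = 56.663.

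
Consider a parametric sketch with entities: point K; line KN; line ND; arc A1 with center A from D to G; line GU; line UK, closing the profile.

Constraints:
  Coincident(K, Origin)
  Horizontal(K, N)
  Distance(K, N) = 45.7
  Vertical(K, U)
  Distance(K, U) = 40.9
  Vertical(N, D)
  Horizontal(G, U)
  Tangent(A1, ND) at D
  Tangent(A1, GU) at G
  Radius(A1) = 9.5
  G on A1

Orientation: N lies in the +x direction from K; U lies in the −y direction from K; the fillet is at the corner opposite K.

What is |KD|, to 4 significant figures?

55.45

K is at the origin; K and N share the same y with |KN| = 45.7 and N on the +x side, so N = (45.70, 0.000). K and U share the same x with |KU| = 40.9 and U on the −y side, so U = (0.000, -40.90). The virtual corner opposite K is at (45.70, -40.90). Since A1 is tangent to ND there, AD ⟂ ND and tangency of A1 to GU means the radius AG is perpendicular to GU, with radius 9.5, so the center A sits 9.5 in from both sides at A = (36.20, -31.40). That places the tangent points at D = (45.70, -31.40) on ND and G = (36.20, -40.90) on GU. Then |KD| = |D − K| = 55.45.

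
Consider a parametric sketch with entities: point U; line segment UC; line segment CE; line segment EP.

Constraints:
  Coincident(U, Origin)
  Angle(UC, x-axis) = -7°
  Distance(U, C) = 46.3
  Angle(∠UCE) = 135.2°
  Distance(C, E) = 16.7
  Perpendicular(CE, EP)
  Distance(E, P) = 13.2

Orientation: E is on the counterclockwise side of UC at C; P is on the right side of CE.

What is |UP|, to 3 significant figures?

67.5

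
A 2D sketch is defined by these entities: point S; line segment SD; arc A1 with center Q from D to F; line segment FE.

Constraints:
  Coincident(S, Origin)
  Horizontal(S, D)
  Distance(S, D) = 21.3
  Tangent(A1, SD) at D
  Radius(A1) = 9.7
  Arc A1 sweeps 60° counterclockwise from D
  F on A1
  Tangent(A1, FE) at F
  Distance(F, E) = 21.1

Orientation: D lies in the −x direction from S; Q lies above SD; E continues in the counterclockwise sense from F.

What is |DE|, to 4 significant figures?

29.90

On A1, D sits at bearing -90° from Q; a 60° counterclockwise sweep puts F at bearing -30°, so F = Q + 9.7·(cos -30°, sin -30°) = (-12.90, 4.850). Tangency of A1 to FE means the radius QF is perpendicular to FE, so FE runs along (−sin -30°, cos -30°); with |FE| = 21.1, E = (-2.350, 23.12). Then |DE| = |E − D| = 29.90.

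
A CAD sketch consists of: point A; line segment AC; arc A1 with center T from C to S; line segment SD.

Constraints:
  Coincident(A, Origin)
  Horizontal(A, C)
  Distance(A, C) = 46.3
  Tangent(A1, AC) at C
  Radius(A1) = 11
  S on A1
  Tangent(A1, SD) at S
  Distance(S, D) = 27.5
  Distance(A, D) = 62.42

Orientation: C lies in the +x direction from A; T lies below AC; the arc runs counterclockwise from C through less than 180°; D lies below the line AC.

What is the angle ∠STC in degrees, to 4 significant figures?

114.0°

A is at the origin; A and C share the same y with |AC| = 46.3 and C on the +x side, so C = (46.30, 0.000). Since A1 is tangent to AC there, TC ⟂ AC, so T = C + (0, -11) = (46.30, -11.00). Since TS ⟂ SD (tangency), |TD| = √(11.0² + 27.5²) = 29.62 regardless of where S sits on A1. So D lies on both circle(A, 62.42) and circle(T, 29.62); the below-AC intersection is D = (47.41, -40.60). S is the foot of the tangent from D: S = (36.25, -15.47).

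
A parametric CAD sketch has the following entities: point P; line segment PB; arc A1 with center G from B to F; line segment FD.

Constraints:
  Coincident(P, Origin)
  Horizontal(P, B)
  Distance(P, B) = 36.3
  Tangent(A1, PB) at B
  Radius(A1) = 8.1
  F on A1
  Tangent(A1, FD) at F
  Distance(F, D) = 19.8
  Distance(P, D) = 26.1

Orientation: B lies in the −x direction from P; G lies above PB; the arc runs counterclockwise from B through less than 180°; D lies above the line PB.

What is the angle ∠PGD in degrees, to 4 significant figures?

43.21°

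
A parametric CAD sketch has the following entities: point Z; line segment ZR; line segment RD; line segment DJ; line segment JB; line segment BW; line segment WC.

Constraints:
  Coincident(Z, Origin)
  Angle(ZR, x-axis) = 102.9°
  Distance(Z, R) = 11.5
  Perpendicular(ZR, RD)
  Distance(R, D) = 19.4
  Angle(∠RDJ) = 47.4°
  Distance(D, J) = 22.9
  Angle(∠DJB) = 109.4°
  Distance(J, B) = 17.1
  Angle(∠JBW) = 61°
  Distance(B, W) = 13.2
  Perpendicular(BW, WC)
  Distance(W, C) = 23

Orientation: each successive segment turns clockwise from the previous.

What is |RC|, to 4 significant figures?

23.87

∠JBW = 61.0° gives BW at 50.70° from the x-axis; with |BW| = 13.2, W = (-3.467, 8.921). BW ⟂ WC, so WC runs at -39.30°; with |WC| = 23.0, C = (14.33, -5.646). Then |RC| = |C − R| = 23.87.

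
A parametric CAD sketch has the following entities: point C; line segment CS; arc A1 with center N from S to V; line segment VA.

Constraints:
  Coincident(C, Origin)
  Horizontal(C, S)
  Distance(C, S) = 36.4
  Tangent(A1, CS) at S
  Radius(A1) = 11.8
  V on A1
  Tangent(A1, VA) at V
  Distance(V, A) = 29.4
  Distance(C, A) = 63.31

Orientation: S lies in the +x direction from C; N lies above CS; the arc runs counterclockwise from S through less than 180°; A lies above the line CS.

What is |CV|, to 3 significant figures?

49.6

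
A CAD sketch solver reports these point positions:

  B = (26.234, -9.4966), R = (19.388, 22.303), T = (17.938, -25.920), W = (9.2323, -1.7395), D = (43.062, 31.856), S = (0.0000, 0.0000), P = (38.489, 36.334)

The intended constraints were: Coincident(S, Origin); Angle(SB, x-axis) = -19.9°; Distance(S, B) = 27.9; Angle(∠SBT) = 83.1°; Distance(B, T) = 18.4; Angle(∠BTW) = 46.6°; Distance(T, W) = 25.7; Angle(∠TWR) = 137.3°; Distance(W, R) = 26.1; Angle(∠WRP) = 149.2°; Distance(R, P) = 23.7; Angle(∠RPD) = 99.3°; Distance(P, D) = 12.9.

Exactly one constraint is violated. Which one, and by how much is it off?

Distance(P, D) = 12.9 — off by 6.50.

S = (0.00, 0.00) ✓; SB at -19.90° ✓; |SB| = 27.90 ✓; ∠SBT = 83.10° ✓; |BT| = 18.40 ✓; ∠BTW = 46.60° ✓; |TW| = 25.70 ✓; ∠TWR = 137.3° ✓; |WR| = 26.10 ✓; ∠WRP = 149.2° ✓; |RP| = 23.70 ✓; ∠RPD = 99.30° ✓; |PD| = 6.400 ✗.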